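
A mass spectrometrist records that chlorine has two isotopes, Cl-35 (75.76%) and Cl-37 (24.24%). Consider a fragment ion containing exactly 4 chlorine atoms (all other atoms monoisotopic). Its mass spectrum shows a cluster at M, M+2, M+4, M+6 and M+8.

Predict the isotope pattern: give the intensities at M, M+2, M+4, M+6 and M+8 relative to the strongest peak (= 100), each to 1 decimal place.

The 4 Cl atoms are independent, so intensities follow the terms of (0.7576 + 0.2424)^4.
P(M) = 0.7576^4 = 0.329428
P(M+2) = 4 × 0.7576^3 × 0.2424^1 = 0.421612
P(M+4) = 6 × 0.7576^2 × 0.2424^2 = 0.202347
P(M+6) = 4 × 0.7576^1 × 0.2424^3 = 0.043162
P(M+8) = 0.2424^4 = 0.003452
The M+2 peak is largest (0.421612); scaling to 100 gives 78.1 : 100.0 : 48.0 : 10.2 : 0.8.

78.1 : 100.0 : 48.0 : 10.2 : 0.8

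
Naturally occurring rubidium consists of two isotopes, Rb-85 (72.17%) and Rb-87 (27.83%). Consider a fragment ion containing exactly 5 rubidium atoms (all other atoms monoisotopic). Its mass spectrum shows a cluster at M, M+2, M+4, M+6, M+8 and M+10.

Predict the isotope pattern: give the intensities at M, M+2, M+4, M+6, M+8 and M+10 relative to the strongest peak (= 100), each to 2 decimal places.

51.86 : 100.00 : 77.12 : 29.74 : 5.73 : 0.44

Each Rb atom is independently Rb-85 (p = 0.7217) or Rb-87 (q = 0.2783); the cluster is the binomial expansion (p + q)^5.
P(M) = 0.7217^5 = 0.195787
P(M+2) = 5 × 0.7217^4 × 0.2783^1 = 0.377494
P(M+4) = 10 × 0.7217^3 × 0.2783^2 = 0.291136
P(M+6) = 10 × 0.7217^2 × 0.2783^3 = 0.112267
P(M+8) = 5 × 0.7217^1 × 0.2783^4 = 0.021646
P(M+10) = 0.2783^5 = 0.001669
The M+2 peak is largest (0.377494); scaling to 100 gives 51.86 : 100.00 : 77.12 : 29.74 : 5.73 : 0.44.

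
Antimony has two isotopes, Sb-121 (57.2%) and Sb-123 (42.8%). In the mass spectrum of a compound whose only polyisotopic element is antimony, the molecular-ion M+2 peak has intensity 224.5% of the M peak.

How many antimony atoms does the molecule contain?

For n independent Sb atoms, I(M+2)/I(M) = n · (abundance Sb-123) / (abundance Sb-121) = n · 0.428/0.572.
n = 2.245 × 0.572/0.428 = 3.00 ≈ 3

3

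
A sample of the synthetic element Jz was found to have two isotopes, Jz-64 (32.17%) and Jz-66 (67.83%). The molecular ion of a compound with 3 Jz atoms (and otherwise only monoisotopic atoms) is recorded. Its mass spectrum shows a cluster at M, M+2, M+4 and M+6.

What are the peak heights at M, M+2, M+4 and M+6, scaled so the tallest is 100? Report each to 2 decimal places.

7.50 : 47.43 : 100.00 : 70.28

The 3 Jz atoms are independent, so intensities follow the terms of (0.3217 + 0.6783)^3.
P(M) = 0.3217^3 = 0.033293
P(M+2) = 3 × 0.3217^2 × 0.6783^1 = 0.210594
P(M+4) = 3 × 0.3217^1 × 0.6783^2 = 0.444034
P(M+6) = 0.6783^3 = 0.312080
The M+4 peak is largest (0.444034); scaling to 100 gives 7.50 : 47.43 : 100.00 : 70.28.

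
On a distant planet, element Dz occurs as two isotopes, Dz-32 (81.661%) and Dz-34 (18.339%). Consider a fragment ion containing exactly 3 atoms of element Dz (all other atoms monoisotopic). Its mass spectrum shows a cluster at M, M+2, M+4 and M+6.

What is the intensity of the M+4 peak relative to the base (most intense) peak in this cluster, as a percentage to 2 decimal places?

Term probabilities: M 0.5446, M+2 0.3669, M+4 0.0824, M+6 0.0062. Base peak = M.
P(M) = C(3,0) × 0.81661^3 × 0.18339^0 = 1 × 0.54455792 × 1.0000 = 0.544558 (base)
P(M+4) = C(3,2) × 0.81661^1 × 0.18339^2 = 3 × 0.81661 × 0.03363189 = 0.082392
Relative intensity = 0.082392 / 0.544558 × 100 = 15.13

15.13%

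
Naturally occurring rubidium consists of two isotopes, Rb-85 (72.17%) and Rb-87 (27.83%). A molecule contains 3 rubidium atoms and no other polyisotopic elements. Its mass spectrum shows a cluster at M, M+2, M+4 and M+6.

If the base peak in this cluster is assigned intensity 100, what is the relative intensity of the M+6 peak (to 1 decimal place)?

5.0

Term probabilities: M 0.3759, M+2 0.4349, M+4 0.1677, M+6 0.0216. Base peak = M+2.
P(M+2) = C(3,1) × 0.7217^2 × 0.2783^1 = 3 × 0.52085089 × 0.2783 = 0.434858 (base)
P(M+6) = C(3,3) × 0.7217^0 × 0.2783^3 = 1 × 1.0000 × 0.02155458 = 0.021555
Relative intensity = 0.021555 / 0.434858 × 100 = 5.0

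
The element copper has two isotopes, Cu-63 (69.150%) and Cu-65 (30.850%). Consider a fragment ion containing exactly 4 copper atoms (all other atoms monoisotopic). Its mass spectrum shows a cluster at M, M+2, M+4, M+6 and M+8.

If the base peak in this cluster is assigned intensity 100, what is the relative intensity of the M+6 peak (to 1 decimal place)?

19.9

Binomial terms of (0.69150 + 0.30850)^4: M 0.2286, M+2 0.4080, M+4 0.2731, M+6 0.0812, M+8 0.0091 → M+2 is the base peak.
P(M+2) = C(4,1) × 0.69150^3 × 0.30850^1 = 4 × 0.33065611 × 0.3085 = 0.408030 (base)
P(M+6) = C(4,3) × 0.69150^1 × 0.30850^3 = 4 × 0.6915 × 0.02936064 = 0.081212
Relative intensity = 0.081212 / 0.408030 × 100 = 19.9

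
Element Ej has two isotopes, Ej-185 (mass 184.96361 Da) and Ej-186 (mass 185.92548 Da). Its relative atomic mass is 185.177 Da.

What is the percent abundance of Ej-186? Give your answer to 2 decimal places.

With x = fraction of Ej-185 (so Ej-186 is 1 − x):
184.96361·x + 185.92548·(1 − x) = 185.177
(184.96361 − 185.92548)·x = 185.177 − 185.92548
x = -0.74848 / -0.96187 = 0.77815 → 77.82% Ej-185, 22.18% Ej-186.

22.18%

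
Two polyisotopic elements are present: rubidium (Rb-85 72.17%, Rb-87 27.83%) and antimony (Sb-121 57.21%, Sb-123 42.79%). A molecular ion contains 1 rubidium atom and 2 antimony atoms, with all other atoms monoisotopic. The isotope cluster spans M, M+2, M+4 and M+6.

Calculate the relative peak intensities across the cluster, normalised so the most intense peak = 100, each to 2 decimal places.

53.15 : 100.00 : 60.39 : 11.47

Rubidium pattern (n=1): 0.7217 : 0.2783
Antimony pattern (n=2): 0.32729841 : 0.48960318 : 0.18309841
Convolve the two distributions (both contribute in 2-u steps):
  M: 0.7217×0.32729841 = 0.236211
  M+2: 0.7217×0.48960318 + 0.2783×0.32729841 = 0.444434
  M+4: 0.7217×0.18309841 + 0.2783×0.48960318 = 0.268399
  M+6: 0.2783×0.18309841 = 0.050956
Scale to base peak (0.444434) = 100: 53.15 : 100.00 : 60.39 : 11.47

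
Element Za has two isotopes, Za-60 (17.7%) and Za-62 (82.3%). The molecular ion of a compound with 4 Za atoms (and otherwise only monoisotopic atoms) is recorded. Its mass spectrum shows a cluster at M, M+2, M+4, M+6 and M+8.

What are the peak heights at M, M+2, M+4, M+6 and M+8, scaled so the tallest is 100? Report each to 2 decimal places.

The 4 Za atoms are independent, so intensities follow the terms of (0.177 + 0.823)^4.
P(M) = 0.177^4 = 0.000982
P(M+2) = 4 × 0.177^3 × 0.823^1 = 0.018255
P(M+4) = 6 × 0.177^2 × 0.823^2 = 0.127320
P(M+6) = 4 × 0.177^1 × 0.823^3 = 0.394669
P(M+8) = 0.823^4 = 0.458775
The M+8 peak is largest (0.458775); scaling to 100 gives 0.21 : 3.98 : 27.75 : 86.03 : 100.00.

0.21 : 3.98 : 27.75 : 86.03 : 100.00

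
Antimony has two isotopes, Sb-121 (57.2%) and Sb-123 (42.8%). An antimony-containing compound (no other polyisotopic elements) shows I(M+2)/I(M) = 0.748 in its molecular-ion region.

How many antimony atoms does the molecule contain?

With n Sb atoms, P(M+2)/P(M) = C(n,1)·p^(n−1)q / p^n = n·q/p = n · 0.428/0.572.
n = 0.748 × 0.572/0.428 = 1.00 ≈ 1

1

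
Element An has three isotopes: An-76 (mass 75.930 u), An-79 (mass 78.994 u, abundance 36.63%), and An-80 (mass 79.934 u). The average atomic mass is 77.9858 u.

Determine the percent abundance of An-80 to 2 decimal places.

23.31%

Let x and y be the fractions of An-76 and An-80. Then x + y = 1 − 0.3663 = 0.6337 and 75.930x + 79.934y = 77.9858 − 0.3663×78.994 = 49.0502978.
Substituting: 75.930x + 79.934(0.6337 − x) = 49.0502978
(75.930 − 79.934)x = -1.603878  ⇒  x = 0.40057, y = 0.23313
An-76: 40.06%, An-80: 23.31%.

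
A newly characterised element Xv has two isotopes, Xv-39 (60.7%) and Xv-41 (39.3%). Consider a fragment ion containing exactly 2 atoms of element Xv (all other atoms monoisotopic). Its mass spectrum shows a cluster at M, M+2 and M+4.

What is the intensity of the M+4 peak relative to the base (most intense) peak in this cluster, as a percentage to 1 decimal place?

Binomial terms of (0.607 + 0.393)^2: M 0.3684, M+2 0.4771, M+4 0.1544 → M+2 is the base peak.
P(M+2) = C(2,1) × 0.607^1 × 0.393^1 = 2 × 0.6070 × 0.3930 = 0.477102 (base)
P(M+4) = C(2,2) × 0.607^0 × 0.393^2 = 1 × 1.0000 × 0.154449 = 0.154449
Relative intensity = 0.154449 / 0.477102 × 100 = 32.4

32.4%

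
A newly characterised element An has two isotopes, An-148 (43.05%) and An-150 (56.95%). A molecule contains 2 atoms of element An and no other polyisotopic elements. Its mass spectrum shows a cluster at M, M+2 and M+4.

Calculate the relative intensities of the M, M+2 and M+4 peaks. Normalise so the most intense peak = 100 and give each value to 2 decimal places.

37.80 : 100.00 : 66.14

The 2 An atoms are independent, so intensities follow the terms of (0.4305 + 0.5695)^2.
P(M) = 0.4305^2 = 0.185330
P(M+2) = 2 × 0.4305^1 × 0.5695^1 = 0.490339
P(M+4) = 0.5695^2 = 0.324330
The M+2 peak is largest (0.490339); scaling to 100 gives 37.80 : 100.00 : 66.14.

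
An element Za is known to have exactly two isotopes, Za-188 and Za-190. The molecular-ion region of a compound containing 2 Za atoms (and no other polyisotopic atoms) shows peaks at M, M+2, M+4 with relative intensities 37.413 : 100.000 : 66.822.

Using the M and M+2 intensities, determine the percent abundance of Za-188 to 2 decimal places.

42.80%

If p is the fraction of Za that is Za-188, then I(M+2)/I(M) = [C(2,1)·p^1·(1−p)] / p^2 = 2·(1−p)/p = 100.000/37.413 = 2.6729
(1−p)/p = 2.6729/2 = 1.3364  ⇒  p = 1/(1 + 1.3364) = 0.4280
Za-188: 42.80%, Za-190: 57.20%.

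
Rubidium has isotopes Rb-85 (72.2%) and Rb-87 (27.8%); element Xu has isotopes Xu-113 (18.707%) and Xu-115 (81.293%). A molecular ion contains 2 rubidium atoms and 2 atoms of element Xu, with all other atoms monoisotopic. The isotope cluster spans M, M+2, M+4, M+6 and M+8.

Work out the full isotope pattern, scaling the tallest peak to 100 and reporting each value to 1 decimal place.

3.9 : 36.8 : 100.0 : 61.5 : 10.9

Rubidium pattern (n=2): 0.521284 : 0.401432 : 0.077284
Element Xu pattern (n=2): 0.03499518 : 0.30414963 : 0.66085518
Convolve the two distributions (both contribute in 2-u steps):
  M: 0.521284×0.03499518 = 0.018242
  M+2: 0.521284×0.30414963 + 0.401432×0.03499518 = 0.172597
  M+4: 0.521284×0.66085518 + 0.401432×0.30414963 + 0.077284×0.03499518 = 0.469293
  M+6: 0.401432×0.66085518 + 0.077284×0.30414963 = 0.288794
  M+8: 0.077284×0.66085518 = 0.051074
Scale to base peak (0.469293) = 100: 3.9 : 36.8 : 100.0 : 61.5 : 10.9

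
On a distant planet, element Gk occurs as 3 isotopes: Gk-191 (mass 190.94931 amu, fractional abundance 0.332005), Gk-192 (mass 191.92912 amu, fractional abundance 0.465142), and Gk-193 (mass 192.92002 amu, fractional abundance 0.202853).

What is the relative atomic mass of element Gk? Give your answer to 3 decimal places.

The abundance-weighted mean is 0.332005 × 190.94931 + 0.465142 × 191.92912 + 0.202853 × 192.92002
= 63.396126 + 89.274295 + 39.134405 = 191.804826 amu

191.805 amu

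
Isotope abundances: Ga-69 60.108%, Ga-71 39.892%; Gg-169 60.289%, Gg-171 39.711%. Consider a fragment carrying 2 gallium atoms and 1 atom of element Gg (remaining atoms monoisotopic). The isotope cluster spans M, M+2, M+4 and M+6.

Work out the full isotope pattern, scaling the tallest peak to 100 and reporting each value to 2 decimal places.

50.35 : 100.00 : 66.20 : 14.61

Gallium pattern (n=2): 0.36129717 : 0.47956567 : 0.15913717
Element Gg pattern (n=1): 0.60289 : 0.39711
Convolve the two distributions (both contribute in 2-u steps):
  M: 0.36129717×0.60289 = 0.217822
  M+2: 0.36129717×0.39711 + 0.47956567×0.60289 = 0.432600
  M+4: 0.47956567×0.39711 + 0.15913717×0.60289 = 0.286383
  M+6: 0.15913717×0.39711 = 0.063195
Scale to base peak (0.432600) = 100: 50.35 : 100.00 : 66.20 : 14.61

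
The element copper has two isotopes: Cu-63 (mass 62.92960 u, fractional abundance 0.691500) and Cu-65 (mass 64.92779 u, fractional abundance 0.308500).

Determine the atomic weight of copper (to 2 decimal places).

Average mass = Σ (abundance × isotope mass) = 0.691500 × 62.92960 + 0.308500 × 64.92779
= 43.515818 + 20.030223 = 63.546041 u

63.55 u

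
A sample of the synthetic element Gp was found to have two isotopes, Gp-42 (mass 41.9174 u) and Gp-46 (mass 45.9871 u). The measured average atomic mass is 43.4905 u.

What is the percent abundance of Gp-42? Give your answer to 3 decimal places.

Writing the weighted mean with unknown fraction x of Gp-42:
41.9174·x + 45.9871·(1 − x) = 43.4905
(41.9174 − 45.9871)·x = 43.4905 − 45.9871
x = -2.4966 / -4.0697 = 0.61346 → 61.346% Gp-42, 38.654% Gp-46.

61.346%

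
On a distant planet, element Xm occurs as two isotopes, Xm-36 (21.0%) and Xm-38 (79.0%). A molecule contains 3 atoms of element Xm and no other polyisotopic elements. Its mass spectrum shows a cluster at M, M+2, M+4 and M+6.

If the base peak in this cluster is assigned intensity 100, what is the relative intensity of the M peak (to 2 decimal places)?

Binomial terms of (0.210 + 0.790)^3: M 0.0093, M+2 0.1045, M+4 0.3932, M+6 0.4930 → M+6 is the base peak.
P(M+6) = C(3,3) × 0.210^0 × 0.790^3 = 1 × 1.0000 × 0.493039 = 0.493039 (base)
P(M) = C(3,0) × 0.210^3 × 0.790^0 = 1 × 0.009261 × 1.0000 = 0.009261
Relative intensity = 0.009261 / 0.493039 × 100 = 1.88

1.88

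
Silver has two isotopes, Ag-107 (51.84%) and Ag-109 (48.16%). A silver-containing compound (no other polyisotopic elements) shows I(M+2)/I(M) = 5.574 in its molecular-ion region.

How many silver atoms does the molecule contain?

The M+2/M ratio from n Ag atoms is n · q/p = n · 0.4816/0.5184.
n = 5.574 × 0.5184/0.4816 = 6.00 ≈ 6

6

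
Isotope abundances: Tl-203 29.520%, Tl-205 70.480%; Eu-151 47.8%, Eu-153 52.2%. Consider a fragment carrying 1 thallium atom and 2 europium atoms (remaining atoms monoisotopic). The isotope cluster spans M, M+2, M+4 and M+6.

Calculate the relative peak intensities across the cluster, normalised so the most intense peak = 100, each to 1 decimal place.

Thallium pattern (n=1): 0.2952 : 0.7048
Europium pattern (n=2): 0.228484 : 0.499032 : 0.272484
Convolve the two distributions (both contribute in 2-u steps):
  M: 0.2952×0.228484 = 0.067448
  M+2: 0.2952×0.499032 + 0.7048×0.228484 = 0.308350
  M+4: 0.2952×0.272484 + 0.7048×0.499032 = 0.432155
  M+6: 0.7048×0.272484 = 0.192047
Scale to base peak (0.432155) = 100: 15.6 : 71.4 : 100.0 : 44.4

15.6 : 71.4 : 100.0 : 44.4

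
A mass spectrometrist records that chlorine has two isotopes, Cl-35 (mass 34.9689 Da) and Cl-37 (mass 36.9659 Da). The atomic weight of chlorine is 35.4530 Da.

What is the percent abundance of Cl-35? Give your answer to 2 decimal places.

Writing the weighted mean with unknown fraction x of Cl-35:
34.9689·x + 36.9659·(1 − x) = 35.4530
(34.9689 − 36.9659)·x = 35.4530 − 36.9659
x = -1.5129 / -1.9970 = 0.75759 → 75.76% Cl-35, 24.24% Cl-37.

75.76%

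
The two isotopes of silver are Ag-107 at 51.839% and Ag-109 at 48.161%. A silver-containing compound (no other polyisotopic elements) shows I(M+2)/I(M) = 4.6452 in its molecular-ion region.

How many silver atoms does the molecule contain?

5

The M+2/M ratio from n Ag atoms is n · q/p = n · 0.48161/0.51839.
n = 4.6452 × 0.51839/0.48161 = 5.00 ≈ 5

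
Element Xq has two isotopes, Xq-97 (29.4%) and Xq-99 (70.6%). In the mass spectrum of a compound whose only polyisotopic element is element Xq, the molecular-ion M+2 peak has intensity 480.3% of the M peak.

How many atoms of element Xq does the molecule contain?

2

With n Xq atoms, P(M+2)/P(M) = C(n,1)·p^(n−1)q / p^n = n·q/p = n · 0.706/0.294.
n = 4.803 × 0.294/0.706 = 2.00 ≈ 2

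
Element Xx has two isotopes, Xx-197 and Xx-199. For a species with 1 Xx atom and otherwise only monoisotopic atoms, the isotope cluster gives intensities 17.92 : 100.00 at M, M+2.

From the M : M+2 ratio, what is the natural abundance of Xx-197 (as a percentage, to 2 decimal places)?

15.20%

Write p for the Xx-197 fraction. I(M+2)/I(M) = [C(1,1)·p^0·(1−p)] / p^1 = 1·(1−p)/p = 100.00/17.92 = 5.5804
(1−p)/p = 5.5804/1 = 5.5804  ⇒  p = 1/(1 + 5.5804) = 0.1520
Xx-197: 15.20%, Xx-199: 84.80%.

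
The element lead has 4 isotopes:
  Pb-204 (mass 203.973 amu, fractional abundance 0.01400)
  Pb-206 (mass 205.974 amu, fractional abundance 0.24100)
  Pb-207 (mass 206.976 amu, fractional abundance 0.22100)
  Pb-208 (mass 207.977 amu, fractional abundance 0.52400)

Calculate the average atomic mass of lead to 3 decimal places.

207.217 amu

Weight each isotope mass by its fractional abundance: 0.01400 × 203.973 + 0.24100 × 205.974 + 0.22100 × 206.976 + 0.52400 × 207.977
= 2.8556 + 49.6397 + 45.7417 + 108.9799 = 207.2169 amu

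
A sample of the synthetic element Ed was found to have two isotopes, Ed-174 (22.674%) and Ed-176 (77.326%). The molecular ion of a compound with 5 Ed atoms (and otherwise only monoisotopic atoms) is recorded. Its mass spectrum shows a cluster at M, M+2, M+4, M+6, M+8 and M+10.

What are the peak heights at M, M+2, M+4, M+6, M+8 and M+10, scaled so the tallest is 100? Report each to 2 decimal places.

The 5 Ed atoms are independent, so intensities follow the terms of (0.22674 + 0.77326)^5.
P(M) = 0.22674^5 = 0.000599
P(M+2) = 5 × 0.22674^4 × 0.77326^1 = 0.010219
P(M+4) = 10 × 0.22674^3 × 0.77326^2 = 0.069700
P(M+6) = 10 × 0.22674^2 × 0.77326^3 = 0.237702
P(M+8) = 5 × 0.22674^1 × 0.77326^4 = 0.405322
P(M+10) = 0.77326^5 = 0.276457
The M+8 peak is largest (0.405322); scaling to 100 gives 0.15 : 2.52 : 17.20 : 58.65 : 100.00 : 68.21.

0.15 : 2.52 : 17.20 : 58.65 : 100.00 : 68.21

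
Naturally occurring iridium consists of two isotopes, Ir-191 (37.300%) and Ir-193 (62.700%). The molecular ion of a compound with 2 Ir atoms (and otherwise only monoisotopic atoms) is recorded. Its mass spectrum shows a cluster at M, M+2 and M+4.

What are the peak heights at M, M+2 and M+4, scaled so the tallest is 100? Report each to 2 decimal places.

29.74 : 100.00 : 84.05

The 2 Ir atoms are independent, so intensities follow the terms of (0.37300 + 0.62700)^2.
P(M) = 0.37300^2 = 0.139129
P(M+2) = 2 × 0.37300^1 × 0.62700^1 = 0.467742
P(M+4) = 0.62700^2 = 0.393129
The M+2 peak is largest (0.467742); scaling to 100 gives 29.74 : 100.00 : 84.05.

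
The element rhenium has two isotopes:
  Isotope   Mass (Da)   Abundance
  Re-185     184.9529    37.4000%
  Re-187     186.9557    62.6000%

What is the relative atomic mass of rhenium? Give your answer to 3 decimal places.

The abundance-weighted mean is 0.374000 × 184.9529 + 0.626000 × 186.9557
= 69.17238 + 117.03427 = 186.20665 Da

186.207 Da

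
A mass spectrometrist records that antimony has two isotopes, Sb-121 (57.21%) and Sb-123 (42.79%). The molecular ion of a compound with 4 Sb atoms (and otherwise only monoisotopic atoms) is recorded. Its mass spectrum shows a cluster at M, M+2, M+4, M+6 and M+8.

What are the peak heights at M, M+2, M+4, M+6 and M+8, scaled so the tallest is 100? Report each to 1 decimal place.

29.8 : 89.1 : 100.0 : 49.9 : 9.3

Expanding (0.5721 + 0.4279)^4:
P(M) = 0.5721^4 = 0.107124
P(M+2) = 4 × 0.5721^3 × 0.4279^1 = 0.320493
P(M+4) = 6 × 0.5721^2 × 0.4279^2 = 0.359567
P(M+6) = 4 × 0.5721^1 × 0.4279^3 = 0.179291
P(M+8) = 0.4279^4 = 0.033525
The M+4 peak is largest (0.359567); scaling to 100 gives 29.8 : 89.1 : 100.0 : 49.9 : 9.3.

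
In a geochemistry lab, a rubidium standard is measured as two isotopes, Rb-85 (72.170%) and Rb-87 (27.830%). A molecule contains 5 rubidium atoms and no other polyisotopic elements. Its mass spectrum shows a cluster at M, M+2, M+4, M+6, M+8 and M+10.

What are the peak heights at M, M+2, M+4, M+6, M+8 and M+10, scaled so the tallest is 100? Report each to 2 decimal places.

The 5 Rb atoms are independent, so intensities follow the terms of (0.72170 + 0.27830)^5.
P(M) = 0.72170^5 = 0.195787
P(M+2) = 5 × 0.72170^4 × 0.27830^1 = 0.377494
P(M+4) = 10 × 0.72170^3 × 0.27830^2 = 0.291136
P(M+6) = 10 × 0.72170^2 × 0.27830^3 = 0.112267
P(M+8) = 5 × 0.72170^1 × 0.27830^4 = 0.021646
P(M+10) = 0.27830^5 = 0.001669
The M+2 peak is largest (0.377494); scaling to 100 gives 51.86 : 100.00 : 77.12 : 29.74 : 5.73 : 0.44.

51.86 : 100.00 : 77.12 : 29.74 : 5.73 : 0.44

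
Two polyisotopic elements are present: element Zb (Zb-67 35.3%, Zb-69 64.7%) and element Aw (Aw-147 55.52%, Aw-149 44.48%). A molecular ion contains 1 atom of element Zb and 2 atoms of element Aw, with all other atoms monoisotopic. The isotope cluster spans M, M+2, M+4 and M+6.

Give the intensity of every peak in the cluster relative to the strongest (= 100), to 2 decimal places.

Element Zb pattern (n=1): 0.3530 : 0.6470
Element Aw pattern (n=2): 0.30824704 : 0.49390592 : 0.19784704
Convolve the two distributions (both contribute in 2-u steps):
  M: 0.3530×0.30824704 = 0.108811
  M+2: 0.3530×0.49390592 + 0.6470×0.30824704 = 0.373785
  M+4: 0.3530×0.19784704 + 0.6470×0.49390592 = 0.389397
  M+6: 0.6470×0.19784704 = 0.128007
Scale to base peak (0.389397) = 100: 27.94 : 95.99 : 100.00 : 32.87

27.94 : 95.99 : 100.00 : 32.87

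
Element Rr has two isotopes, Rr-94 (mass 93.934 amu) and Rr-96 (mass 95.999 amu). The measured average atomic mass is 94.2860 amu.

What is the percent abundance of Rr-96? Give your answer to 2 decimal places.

17.05%

Writing the weighted mean with unknown fraction x of Rr-94:
93.934·x + 95.999·(1 − x) = 94.2860
(93.934 − 95.999)·x = 94.2860 − 95.999
x = -1.7130 / -2.065 = 0.82954 → 82.95% Rr-94, 17.05% Rr-96.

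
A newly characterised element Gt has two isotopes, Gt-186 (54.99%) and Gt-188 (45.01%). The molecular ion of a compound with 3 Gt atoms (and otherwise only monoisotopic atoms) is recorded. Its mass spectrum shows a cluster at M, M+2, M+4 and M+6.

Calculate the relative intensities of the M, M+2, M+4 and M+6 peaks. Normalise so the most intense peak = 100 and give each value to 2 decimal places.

40.72 : 100.00 : 81.85 : 22.33

The 3 Gt atoms are independent, so intensities follow the terms of (0.5499 + 0.4501)^3.
P(M) = 0.5499^3 = 0.166284
P(M+2) = 3 × 0.5499^2 × 0.4501^1 = 0.408317
P(M+4) = 3 × 0.5499^1 × 0.4501^2 = 0.334213
P(M+6) = 0.4501^3 = 0.091186
The M+2 peak is largest (0.408317); scaling to 100 gives 40.72 : 100.00 : 81.85 : 22.33.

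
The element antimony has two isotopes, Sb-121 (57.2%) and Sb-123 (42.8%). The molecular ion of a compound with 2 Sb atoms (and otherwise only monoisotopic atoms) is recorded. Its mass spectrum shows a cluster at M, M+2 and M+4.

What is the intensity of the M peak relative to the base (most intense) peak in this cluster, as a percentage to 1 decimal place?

66.8%

Binomial terms of (0.572 + 0.428)^2: M 0.3272, M+2 0.4896, M+4 0.1832 → M+2 is the base peak.
P(M+2) = C(2,1) × 0.572^1 × 0.428^1 = 2 × 0.5720 × 0.4280 = 0.489632 (base)
P(M) = C(2,0) × 0.572^2 × 0.428^0 = 1 × 0.327184 × 1.0000 = 0.327184
Relative intensity = 0.327184 / 0.489632 × 100 = 66.8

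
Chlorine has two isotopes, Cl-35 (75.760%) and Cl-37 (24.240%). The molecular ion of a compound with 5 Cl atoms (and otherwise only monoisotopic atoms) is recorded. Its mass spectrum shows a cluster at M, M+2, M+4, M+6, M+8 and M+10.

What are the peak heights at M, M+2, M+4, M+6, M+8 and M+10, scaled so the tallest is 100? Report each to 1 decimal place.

Expanding (0.75760 + 0.24240)^5:
P(M) = 0.75760^5 = 0.249574
P(M+2) = 5 × 0.75760^4 × 0.24240^1 = 0.399266
P(M+4) = 10 × 0.75760^3 × 0.24240^2 = 0.255497
P(M+6) = 10 × 0.75760^2 × 0.24240^3 = 0.081748
P(M+8) = 5 × 0.75760^1 × 0.24240^4 = 0.013078
P(M+10) = 0.24240^5 = 0.000837
The M+2 peak is largest (0.399266); scaling to 100 gives 62.5 : 100.0 : 64.0 : 20.5 : 3.3 : 0.2.

62.5 : 100.0 : 64.0 : 20.5 : 3.3 : 0.2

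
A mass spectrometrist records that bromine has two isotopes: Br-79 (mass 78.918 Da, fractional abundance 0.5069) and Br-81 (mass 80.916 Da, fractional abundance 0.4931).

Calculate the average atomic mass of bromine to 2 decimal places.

79.90 Da

Weight each isotope mass by its fractional abundance: 0.5069 × 78.918 + 0.4931 × 80.916
= 40.0035 + 39.8997 = 79.9032 Da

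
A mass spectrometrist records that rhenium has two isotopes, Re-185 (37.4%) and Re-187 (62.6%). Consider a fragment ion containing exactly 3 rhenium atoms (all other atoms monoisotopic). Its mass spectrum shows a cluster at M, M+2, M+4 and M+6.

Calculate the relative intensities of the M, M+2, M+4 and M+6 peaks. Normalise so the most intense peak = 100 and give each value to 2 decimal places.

11.90 : 59.74 : 100.00 : 55.79

The 3 Re atoms are independent, so intensities follow the terms of (0.374 + 0.626)^3.
P(M) = 0.374^3 = 0.052314
P(M+2) = 3 × 0.374^2 × 0.626^1 = 0.262687
P(M+4) = 3 × 0.374^1 × 0.626^2 = 0.439685
P(M+6) = 0.626^3 = 0.245314
The M+4 peak is largest (0.439685); scaling to 100 gives 11.90 : 59.74 : 100.00 : 55.79.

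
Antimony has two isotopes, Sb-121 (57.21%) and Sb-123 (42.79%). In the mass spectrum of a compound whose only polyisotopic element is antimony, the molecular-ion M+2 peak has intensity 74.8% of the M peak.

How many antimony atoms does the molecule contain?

The M+2/M ratio from n Sb atoms is n · q/p = n · 0.4279/0.5721.
n = 0.748 × 0.5721/0.4279 = 1.00 ≈ 1

1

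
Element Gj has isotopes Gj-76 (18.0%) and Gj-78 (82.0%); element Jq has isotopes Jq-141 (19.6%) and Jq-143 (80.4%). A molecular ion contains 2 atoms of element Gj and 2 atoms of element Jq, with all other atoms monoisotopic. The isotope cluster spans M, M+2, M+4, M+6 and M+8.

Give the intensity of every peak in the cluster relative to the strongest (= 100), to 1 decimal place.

Element Gj pattern (n=2): 0.0324 : 0.2952 : 0.6724
Element Jq pattern (n=2): 0.038416 : 0.315168 : 0.646416
Convolve the two distributions (both contribute in 2-u steps):
  M: 0.0324×0.038416 = 0.001245
  M+2: 0.0324×0.315168 + 0.2952×0.038416 = 0.021552
  M+4: 0.0324×0.646416 + 0.2952×0.315168 + 0.6724×0.038416 = 0.139812
  M+6: 0.2952×0.646416 + 0.6724×0.315168 = 0.402741
  M+8: 0.6724×0.646416 = 0.434650
Scale to base peak (0.434650) = 100: 0.3 : 5.0 : 32.2 : 92.7 : 100.0

0.3 : 5.0 : 32.2 : 92.7 : 100.0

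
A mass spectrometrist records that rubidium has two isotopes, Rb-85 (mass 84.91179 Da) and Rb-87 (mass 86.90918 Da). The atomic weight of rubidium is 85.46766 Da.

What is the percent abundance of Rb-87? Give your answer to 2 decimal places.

27.83%

Let x be the fractional abundance of Rb-85; then Rb-87 has abundance 1 − x.
84.91179·x + 86.90918·(1 − x) = 85.46766
(84.91179 − 86.90918)·x = 85.46766 − 86.90918
x = -1.44152 / -1.99739 = 0.72170 → 72.17% Rb-85, 27.83% Rb-87.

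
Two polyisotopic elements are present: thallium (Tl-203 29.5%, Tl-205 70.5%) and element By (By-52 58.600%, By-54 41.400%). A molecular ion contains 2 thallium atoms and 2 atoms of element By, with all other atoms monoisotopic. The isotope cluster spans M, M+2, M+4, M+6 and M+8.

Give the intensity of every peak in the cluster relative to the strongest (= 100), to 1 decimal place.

7.7 : 47.8 : 100.0 : 80.7 : 22.0

Thallium pattern (n=2): 0.087025 : 0.41595 : 0.497025
Element By pattern (n=2): 0.343396 : 0.485208 : 0.171396
Convolve the two distributions (both contribute in 2-u steps):
  M: 0.087025×0.343396 = 0.029884
  M+2: 0.087025×0.485208 + 0.41595×0.343396 = 0.185061
  M+4: 0.087025×0.171396 + 0.41595×0.485208 + 0.497025×0.343396 = 0.387414
  M+6: 0.41595×0.171396 + 0.497025×0.485208 = 0.312453
  M+8: 0.497025×0.171396 = 0.085188
Scale to base peak (0.387414) = 100: 7.7 : 47.8 : 100.0 : 80.7 : 22.0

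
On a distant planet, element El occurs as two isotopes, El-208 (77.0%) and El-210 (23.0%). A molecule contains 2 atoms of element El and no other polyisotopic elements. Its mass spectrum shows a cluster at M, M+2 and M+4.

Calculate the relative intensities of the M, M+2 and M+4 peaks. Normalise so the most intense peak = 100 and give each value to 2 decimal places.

100.00 : 59.74 : 8.92

Expanding (0.770 + 0.230)^2:
P(M) = 0.770^2 = 0.592900
P(M+2) = 2 × 0.770^1 × 0.230^1 = 0.354200
P(M+4) = 0.230^2 = 0.052900
The M peak is largest (0.592900); scaling to 100 gives 100.00 : 59.74 : 8.92.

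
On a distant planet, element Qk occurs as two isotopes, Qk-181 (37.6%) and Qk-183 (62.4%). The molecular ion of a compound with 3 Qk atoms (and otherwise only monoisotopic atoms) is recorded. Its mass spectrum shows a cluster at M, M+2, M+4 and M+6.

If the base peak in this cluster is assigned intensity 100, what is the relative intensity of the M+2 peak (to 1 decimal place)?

60.3

(0.376 + 0.624)^3 gives M 0.0532, M+2 0.2647, M+4 0.4392, M+6 0.2430; the largest is M+4.
P(M+4) = C(3,2) × 0.376^1 × 0.624^2 = 3 × 0.3760 × 0.389376 = 0.439216 (base)
P(M+2) = C(3,1) × 0.376^2 × 0.624^1 = 3 × 0.141376 × 0.6240 = 0.264656
Relative intensity = 0.264656 / 0.439216 × 100 = 60.3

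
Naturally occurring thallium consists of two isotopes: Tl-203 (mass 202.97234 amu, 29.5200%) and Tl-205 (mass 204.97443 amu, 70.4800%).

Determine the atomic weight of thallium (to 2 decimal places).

204.38 amu

Weight each isotope mass by its fractional abundance: 0.295200 × 202.97234 + 0.704800 × 204.97443
= 59.917435 + 144.465978 = 204.383413 amu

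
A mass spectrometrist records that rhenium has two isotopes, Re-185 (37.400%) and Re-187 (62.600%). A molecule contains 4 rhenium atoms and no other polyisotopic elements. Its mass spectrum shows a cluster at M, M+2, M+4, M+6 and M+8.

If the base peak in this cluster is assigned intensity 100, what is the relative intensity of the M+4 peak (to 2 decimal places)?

89.62

Term probabilities: M 0.0196, M+2 0.1310, M+4 0.3289, M+6 0.3670, M+8 0.1536. Base peak = M+6.
P(M+6) = C(4,3) × 0.37400^1 × 0.62600^3 = 4 × 0.3740 × 0.24531438 = 0.366990 (base)
P(M+4) = C(4,2) × 0.37400^2 × 0.62600^2 = 6 × 0.139876 × 0.391876 = 0.328884
Relative intensity = 0.328884 / 0.366990 × 100 = 89.62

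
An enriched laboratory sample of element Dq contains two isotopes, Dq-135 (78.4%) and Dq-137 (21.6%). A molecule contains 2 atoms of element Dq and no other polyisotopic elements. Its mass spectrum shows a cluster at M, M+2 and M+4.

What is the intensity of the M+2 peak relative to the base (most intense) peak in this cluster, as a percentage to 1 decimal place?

55.1%

(0.784 + 0.216)^2 gives M 0.6147, M+2 0.3387, M+4 0.0467; the largest is M.
P(M) = C(2,0) × 0.784^2 × 0.216^0 = 1 × 0.614656 × 1.0000 = 0.614656 (base)
P(M+2) = C(2,1) × 0.784^1 × 0.216^1 = 2 × 0.7840 × 0.2160 = 0.338688
Relative intensity = 0.338688 / 0.614656 × 100 = 55.1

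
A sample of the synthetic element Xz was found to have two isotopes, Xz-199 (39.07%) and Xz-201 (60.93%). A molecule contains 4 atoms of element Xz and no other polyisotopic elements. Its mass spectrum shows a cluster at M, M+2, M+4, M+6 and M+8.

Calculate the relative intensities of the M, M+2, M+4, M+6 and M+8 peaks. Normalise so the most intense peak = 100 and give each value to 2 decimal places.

The 4 Xz atoms are independent, so intensities follow the terms of (0.3907 + 0.6093)^4.
P(M) = 0.3907^4 = 0.023301
P(M+2) = 4 × 0.3907^3 × 0.6093^1 = 0.145352
P(M+4) = 6 × 0.3907^2 × 0.6093^2 = 0.340017
P(M+6) = 4 × 0.3907^1 × 0.6093^3 = 0.353506
P(M+8) = 0.6093^4 = 0.137824
The M+6 peak is largest (0.353506); scaling to 100 gives 6.59 : 41.12 : 96.18 : 100.00 : 38.99.

6.59 : 41.12 : 96.18 : 100.00 : 38.99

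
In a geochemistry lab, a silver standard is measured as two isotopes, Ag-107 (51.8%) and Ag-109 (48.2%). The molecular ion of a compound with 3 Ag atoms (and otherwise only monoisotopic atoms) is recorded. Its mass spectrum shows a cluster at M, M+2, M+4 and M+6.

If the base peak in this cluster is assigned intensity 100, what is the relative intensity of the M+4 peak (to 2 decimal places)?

Binomial terms of (0.518 + 0.482)^3: M 0.1390, M+2 0.3880, M+4 0.3610, M+6 0.1120 → M+2 is the base peak.
P(M+2) = C(3,1) × 0.518^2 × 0.482^1 = 3 × 0.268324 × 0.4820 = 0.387997 (base)
P(M+4) = C(3,2) × 0.518^1 × 0.482^2 = 3 × 0.5180 × 0.232324 = 0.361031
Relative intensity = 0.361031 / 0.387997 × 100 = 93.05

93.05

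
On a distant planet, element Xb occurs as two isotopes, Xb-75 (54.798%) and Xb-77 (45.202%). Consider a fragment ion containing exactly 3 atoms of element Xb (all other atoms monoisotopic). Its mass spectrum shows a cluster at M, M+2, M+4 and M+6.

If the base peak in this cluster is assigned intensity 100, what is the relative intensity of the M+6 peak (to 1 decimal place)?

22.7

Term probabilities: M 0.1645, M+2 0.4072, M+4 0.3359, M+6 0.0924. Base peak = M+2.
P(M+2) = C(3,1) × 0.54798^2 × 0.45202^1 = 3 × 0.30028208 × 0.45202 = 0.407201 (base)
P(M+6) = C(3,3) × 0.54798^0 × 0.45202^3 = 1 × 1.0000 × 0.09235767 = 0.092358
Relative intensity = 0.092358 / 0.407201 × 100 = 22.7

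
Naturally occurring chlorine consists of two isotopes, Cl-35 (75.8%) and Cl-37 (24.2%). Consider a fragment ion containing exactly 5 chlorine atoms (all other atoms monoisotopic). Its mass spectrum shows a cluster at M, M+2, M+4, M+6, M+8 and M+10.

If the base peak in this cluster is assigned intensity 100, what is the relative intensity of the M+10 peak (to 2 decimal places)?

0.21

Term probabilities: M 0.2502, M+2 0.3994, M+4 0.2551, M+6 0.0814, M+8 0.0130, M+10 0.0008. Base peak = M+2.
P(M+2) = C(5,1) × 0.758^4 × 0.242^1 = 5 × 0.33012379 × 0.2420 = 0.399450 (base)
P(M+10) = C(5,5) × 0.758^0 × 0.242^5 = 1 × 1.0000 × 0.00083 = 0.000830
Relative intensity = 0.000830 / 0.399450 × 100 = 0.21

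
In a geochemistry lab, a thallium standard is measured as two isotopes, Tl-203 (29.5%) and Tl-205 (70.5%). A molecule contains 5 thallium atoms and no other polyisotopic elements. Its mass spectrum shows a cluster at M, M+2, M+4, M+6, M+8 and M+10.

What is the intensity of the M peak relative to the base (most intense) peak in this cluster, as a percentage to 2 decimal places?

Binomial terms of (0.295 + 0.705)^5: M 0.0022, M+2 0.0267, M+4 0.1276, M+6 0.3049, M+8 0.3644, M+10 0.1742 → M+8 is the base peak.
P(M+8) = C(5,4) × 0.295^1 × 0.705^4 = 5 × 0.2950 × 0.24703385 = 0.364375 (base)
P(M) = C(5,0) × 0.295^5 × 0.705^0 = 1 × 0.00223414 × 1.0000 = 0.002234
Relative intensity = 0.002234 / 0.364375 × 100 = 0.61

0.61%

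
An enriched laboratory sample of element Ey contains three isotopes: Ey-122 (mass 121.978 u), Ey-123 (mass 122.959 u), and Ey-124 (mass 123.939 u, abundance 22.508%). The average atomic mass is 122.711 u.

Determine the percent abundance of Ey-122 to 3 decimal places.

Let x and y be the fractions of Ey-122 and Ey-123. Then x + y = 1 − 0.22508 = 0.77492 and 121.978x + 122.959y = 122.711 − 0.22508×123.939 = 94.81480988.
Substituting: 121.978x + 122.959(0.77492 − x) = 94.81480988
(121.978 − 122.959)x = -0.4685784  ⇒  x = 0.47765, y = 0.29727
Ey-122: 47.765%, Ey-123: 29.727%.

47.765%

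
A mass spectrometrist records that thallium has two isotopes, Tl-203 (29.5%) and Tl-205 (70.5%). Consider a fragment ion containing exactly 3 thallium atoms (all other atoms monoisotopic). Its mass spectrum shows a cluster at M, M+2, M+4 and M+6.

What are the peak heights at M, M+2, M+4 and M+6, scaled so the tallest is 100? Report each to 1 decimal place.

5.8 : 41.8 : 100.0 : 79.7

Each Tl atom is independently Tl-203 (p = 0.295) or Tl-205 (q = 0.705); the cluster is the binomial expansion (p + q)^3.
P(M) = 0.295^3 = 0.025672
P(M+2) = 3 × 0.295^2 × 0.705^1 = 0.184058
P(M+4) = 3 × 0.295^1 × 0.705^2 = 0.439867
P(M+6) = 0.705^3 = 0.350403
The M+4 peak is largest (0.439867); scaling to 100 gives 5.8 : 41.8 : 100.0 : 79.7.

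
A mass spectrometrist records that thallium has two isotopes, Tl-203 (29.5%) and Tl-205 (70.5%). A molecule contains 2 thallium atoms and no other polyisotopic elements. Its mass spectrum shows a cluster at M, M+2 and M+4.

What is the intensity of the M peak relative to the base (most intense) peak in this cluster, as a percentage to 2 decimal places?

Binomial terms of (0.295 + 0.705)^2: M 0.0870, M+2 0.4160, M+4 0.4970 → M+4 is the base peak.
P(M+4) = C(2,2) × 0.295^0 × 0.705^2 = 1 × 1.0000 × 0.497025 = 0.497025 (base)
P(M) = C(2,0) × 0.295^2 × 0.705^0 = 1 × 0.087025 × 1.0000 = 0.087025
Relative intensity = 0.087025 / 0.497025 × 100 = 17.51

17.51%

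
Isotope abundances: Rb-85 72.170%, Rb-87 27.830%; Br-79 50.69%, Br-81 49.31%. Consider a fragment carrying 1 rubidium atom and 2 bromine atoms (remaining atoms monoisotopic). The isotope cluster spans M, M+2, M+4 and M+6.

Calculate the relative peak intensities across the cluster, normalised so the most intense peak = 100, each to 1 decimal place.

Rubidium pattern (n=1): 0.7217 : 0.2783
Bromine pattern (n=2): 0.25694761 : 0.49990478 : 0.24314761
Convolve the two distributions (both contribute in 2-u steps):
  M: 0.7217×0.25694761 = 0.185439
  M+2: 0.7217×0.49990478 + 0.2783×0.25694761 = 0.432290
  M+4: 0.7217×0.24314761 + 0.2783×0.49990478 = 0.314603
  M+6: 0.2783×0.24314761 = 0.067668
Scale to base peak (0.432290) = 100: 42.9 : 100.0 : 72.8 : 15.7

42.9 : 100.0 : 72.8 : 15.7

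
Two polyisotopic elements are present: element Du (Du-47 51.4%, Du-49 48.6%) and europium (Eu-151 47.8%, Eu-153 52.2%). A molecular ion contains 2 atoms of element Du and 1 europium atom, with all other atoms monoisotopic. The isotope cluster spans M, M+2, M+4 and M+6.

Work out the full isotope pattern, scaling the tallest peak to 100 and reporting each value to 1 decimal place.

Element Du pattern (n=2): 0.264196 : 0.499608 : 0.236196
Europium pattern (n=1): 0.4780 : 0.5220
Convolve the two distributions (both contribute in 2-u steps):
  M: 0.264196×0.4780 = 0.126286
  M+2: 0.264196×0.5220 + 0.499608×0.4780 = 0.376723
  M+4: 0.499608×0.5220 + 0.236196×0.4780 = 0.373697
  M+6: 0.236196×0.5220 = 0.123294
Scale to base peak (0.376723) = 100: 33.5 : 100.0 : 99.2 : 32.7

33.5 : 100.0 : 99.2 : 32.7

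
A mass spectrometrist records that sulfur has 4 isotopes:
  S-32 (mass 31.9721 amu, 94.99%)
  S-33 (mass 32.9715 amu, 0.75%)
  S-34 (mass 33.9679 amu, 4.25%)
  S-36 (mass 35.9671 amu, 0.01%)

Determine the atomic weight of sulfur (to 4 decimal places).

Average mass = Σ (abundance × isotope mass) = 0.9499 × 31.9721 + 0.0075 × 32.9715 + 0.0425 × 33.9679 + 0.0001 × 35.9671
= 30.37030 + 0.24729 + 1.44364 + 0.00360 = 32.06483 amu

32.0648 amu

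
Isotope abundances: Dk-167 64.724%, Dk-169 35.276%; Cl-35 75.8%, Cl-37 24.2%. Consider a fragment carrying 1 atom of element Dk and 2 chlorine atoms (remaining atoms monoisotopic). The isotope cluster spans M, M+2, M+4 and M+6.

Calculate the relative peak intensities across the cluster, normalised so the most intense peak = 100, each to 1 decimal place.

84.5 : 100.0 : 38.0 : 4.7

Element Dk pattern (n=1): 0.64724 : 0.35276
Chlorine pattern (n=2): 0.574564 : 0.366872 : 0.058564
Convolve the two distributions (both contribute in 2-u steps):
  M: 0.64724×0.574564 = 0.371881
  M+2: 0.64724×0.366872 + 0.35276×0.574564 = 0.440137
  M+4: 0.64724×0.058564 + 0.35276×0.366872 = 0.167323
  M+6: 0.35276×0.058564 = 0.020659
Scale to base peak (0.440137) = 100: 84.5 : 100.0 : 38.0 : 4.7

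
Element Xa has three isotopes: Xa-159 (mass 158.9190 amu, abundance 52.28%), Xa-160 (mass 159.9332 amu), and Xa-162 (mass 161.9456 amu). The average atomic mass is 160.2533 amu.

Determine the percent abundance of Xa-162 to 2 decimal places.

The remaining 47.72% is split between Xa-160 (fraction x) and Xa-162 (fraction 0.4772 − x).
Substituting: 159.9332x + 161.9456(0.4772 − x) = 77.1704468
(159.9332 − 161.9456)x = -0.10999352  ⇒  x = 0.05466, y = 0.42254
Xa-160: 5.47%, Xa-162: 42.25%.

42.25%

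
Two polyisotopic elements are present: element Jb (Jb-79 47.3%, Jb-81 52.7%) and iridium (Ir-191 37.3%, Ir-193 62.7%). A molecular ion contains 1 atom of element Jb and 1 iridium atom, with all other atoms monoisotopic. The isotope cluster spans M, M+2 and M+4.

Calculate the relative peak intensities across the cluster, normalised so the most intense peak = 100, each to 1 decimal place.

35.8 : 100.0 : 67.0

Element Jb pattern (n=1): 0.4730 : 0.5270
Iridium pattern (n=1): 0.3730 : 0.6270
Convolve the two distributions (both contribute in 2-u steps):
  M: 0.4730×0.3730 = 0.176429
  M+2: 0.4730×0.6270 + 0.5270×0.3730 = 0.493142
  M+4: 0.5270×0.6270 = 0.330429
Scale to base peak (0.493142) = 100: 35.8 : 100.0 : 67.0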